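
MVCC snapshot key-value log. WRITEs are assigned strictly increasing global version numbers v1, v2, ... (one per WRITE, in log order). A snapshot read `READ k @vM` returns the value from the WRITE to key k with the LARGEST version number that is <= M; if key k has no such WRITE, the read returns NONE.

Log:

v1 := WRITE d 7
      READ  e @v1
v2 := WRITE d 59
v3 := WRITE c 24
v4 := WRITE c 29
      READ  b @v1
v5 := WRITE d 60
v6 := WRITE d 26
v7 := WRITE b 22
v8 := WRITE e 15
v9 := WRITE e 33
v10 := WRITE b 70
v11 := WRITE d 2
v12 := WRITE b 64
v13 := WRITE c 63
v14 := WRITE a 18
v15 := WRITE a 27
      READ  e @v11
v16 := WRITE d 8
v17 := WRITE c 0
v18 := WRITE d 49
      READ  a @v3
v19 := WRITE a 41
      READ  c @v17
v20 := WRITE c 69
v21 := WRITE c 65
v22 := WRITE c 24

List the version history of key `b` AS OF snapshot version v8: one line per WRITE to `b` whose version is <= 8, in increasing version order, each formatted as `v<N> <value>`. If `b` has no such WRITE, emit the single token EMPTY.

Scan writes for key=b with version <= 8:
  v1 WRITE d 7 -> skip
  v2 WRITE d 59 -> skip
  v3 WRITE c 24 -> skip
  v4 WRITE c 29 -> skip
  v5 WRITE d 60 -> skip
  v6 WRITE d 26 -> skip
  v7 WRITE b 22 -> keep
  v8 WRITE e 15 -> skip
  v9 WRITE e 33 -> skip
  v10 WRITE b 70 -> drop (> snap)
  v11 WRITE d 2 -> skip
  v12 WRITE b 64 -> drop (> snap)
  v13 WRITE c 63 -> skip
  v14 WRITE a 18 -> skip
  v15 WRITE a 27 -> skip
  v16 WRITE d 8 -> skip
  v17 WRITE c 0 -> skip
  v18 WRITE d 49 -> skip
  v19 WRITE a 41 -> skip
  v20 WRITE c 69 -> skip
  v21 WRITE c 65 -> skip
  v22 WRITE c 24 -> skip
Collected: [(7, 22)]

Answer: v7 22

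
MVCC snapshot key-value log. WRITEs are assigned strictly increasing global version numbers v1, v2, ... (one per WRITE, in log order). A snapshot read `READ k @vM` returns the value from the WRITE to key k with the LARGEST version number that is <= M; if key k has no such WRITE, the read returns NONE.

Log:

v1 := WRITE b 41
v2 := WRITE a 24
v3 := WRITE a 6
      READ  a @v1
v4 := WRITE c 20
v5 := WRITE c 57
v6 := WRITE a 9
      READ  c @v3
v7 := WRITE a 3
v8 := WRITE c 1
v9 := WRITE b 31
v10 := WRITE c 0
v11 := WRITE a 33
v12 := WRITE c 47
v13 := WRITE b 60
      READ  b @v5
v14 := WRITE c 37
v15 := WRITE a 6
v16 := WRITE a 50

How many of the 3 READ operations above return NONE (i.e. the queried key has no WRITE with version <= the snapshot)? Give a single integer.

v1: WRITE b=41  (b history now [(1, 41)])
v2: WRITE a=24  (a history now [(2, 24)])
v3: WRITE a=6  (a history now [(2, 24), (3, 6)])
READ a @v1: history=[(2, 24), (3, 6)] -> no version <= 1 -> NONE
v4: WRITE c=20  (c history now [(4, 20)])
v5: WRITE c=57  (c history now [(4, 20), (5, 57)])
v6: WRITE a=9  (a history now [(2, 24), (3, 6), (6, 9)])
READ c @v3: history=[(4, 20), (5, 57)] -> no version <= 3 -> NONE
v7: WRITE a=3  (a history now [(2, 24), (3, 6), (6, 9), (7, 3)])
v8: WRITE c=1  (c history now [(4, 20), (5, 57), (8, 1)])
v9: WRITE b=31  (b history now [(1, 41), (9, 31)])
v10: WRITE c=0  (c history now [(4, 20), (5, 57), (8, 1), (10, 0)])
v11: WRITE a=33  (a history now [(2, 24), (3, 6), (6, 9), (7, 3), (11, 33)])
v12: WRITE c=47  (c history now [(4, 20), (5, 57), (8, 1), (10, 0), (12, 47)])
v13: WRITE b=60  (b history now [(1, 41), (9, 31), (13, 60)])
READ b @v5: history=[(1, 41), (9, 31), (13, 60)] -> pick v1 -> 41
v14: WRITE c=37  (c history now [(4, 20), (5, 57), (8, 1), (10, 0), (12, 47), (14, 37)])
v15: WRITE a=6  (a history now [(2, 24), (3, 6), (6, 9), (7, 3), (11, 33), (15, 6)])
v16: WRITE a=50  (a history now [(2, 24), (3, 6), (6, 9), (7, 3), (11, 33), (15, 6), (16, 50)])
Read results in order: ['NONE', 'NONE', '41']
NONE count = 2

Answer: 2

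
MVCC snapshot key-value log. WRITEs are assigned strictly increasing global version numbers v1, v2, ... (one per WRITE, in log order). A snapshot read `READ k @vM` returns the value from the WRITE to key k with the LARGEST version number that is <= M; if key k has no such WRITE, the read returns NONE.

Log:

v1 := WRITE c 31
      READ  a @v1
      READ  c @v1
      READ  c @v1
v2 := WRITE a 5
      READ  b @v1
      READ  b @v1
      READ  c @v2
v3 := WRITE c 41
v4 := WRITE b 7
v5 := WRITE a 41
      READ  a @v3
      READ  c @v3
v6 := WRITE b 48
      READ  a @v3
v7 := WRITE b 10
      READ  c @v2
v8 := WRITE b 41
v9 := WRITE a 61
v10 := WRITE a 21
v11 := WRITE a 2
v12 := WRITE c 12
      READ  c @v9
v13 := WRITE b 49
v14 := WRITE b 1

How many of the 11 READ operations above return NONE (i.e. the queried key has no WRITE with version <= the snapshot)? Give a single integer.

Answer: 3

Derivation:
v1: WRITE c=31  (c history now [(1, 31)])
READ a @v1: history=[] -> no version <= 1 -> NONE
READ c @v1: history=[(1, 31)] -> pick v1 -> 31
READ c @v1: history=[(1, 31)] -> pick v1 -> 31
v2: WRITE a=5  (a history now [(2, 5)])
READ b @v1: history=[] -> no version <= 1 -> NONE
READ b @v1: history=[] -> no version <= 1 -> NONE
READ c @v2: history=[(1, 31)] -> pick v1 -> 31
v3: WRITE c=41  (c history now [(1, 31), (3, 41)])
v4: WRITE b=7  (b history now [(4, 7)])
v5: WRITE a=41  (a history now [(2, 5), (5, 41)])
READ a @v3: history=[(2, 5), (5, 41)] -> pick v2 -> 5
READ c @v3: history=[(1, 31), (3, 41)] -> pick v3 -> 41
v6: WRITE b=48  (b history now [(4, 7), (6, 48)])
READ a @v3: history=[(2, 5), (5, 41)] -> pick v2 -> 5
v7: WRITE b=10  (b history now [(4, 7), (6, 48), (7, 10)])
READ c @v2: history=[(1, 31), (3, 41)] -> pick v1 -> 31
v8: WRITE b=41  (b history now [(4, 7), (6, 48), (7, 10), (8, 41)])
v9: WRITE a=61  (a history now [(2, 5), (5, 41), (9, 61)])
v10: WRITE a=21  (a history now [(2, 5), (5, 41), (9, 61), (10, 21)])
v11: WRITE a=2  (a history now [(2, 5), (5, 41), (9, 61), (10, 21), (11, 2)])
v12: WRITE c=12  (c history now [(1, 31), (3, 41), (12, 12)])
READ c @v9: history=[(1, 31), (3, 41), (12, 12)] -> pick v3 -> 41
v13: WRITE b=49  (b history now [(4, 7), (6, 48), (7, 10), (8, 41), (13, 49)])
v14: WRITE b=1  (b history now [(4, 7), (6, 48), (7, 10), (8, 41), (13, 49), (14, 1)])
Read results in order: ['NONE', '31', '31', 'NONE', 'NONE', '31', '5', '41', '5', '31', '41']
NONE count = 3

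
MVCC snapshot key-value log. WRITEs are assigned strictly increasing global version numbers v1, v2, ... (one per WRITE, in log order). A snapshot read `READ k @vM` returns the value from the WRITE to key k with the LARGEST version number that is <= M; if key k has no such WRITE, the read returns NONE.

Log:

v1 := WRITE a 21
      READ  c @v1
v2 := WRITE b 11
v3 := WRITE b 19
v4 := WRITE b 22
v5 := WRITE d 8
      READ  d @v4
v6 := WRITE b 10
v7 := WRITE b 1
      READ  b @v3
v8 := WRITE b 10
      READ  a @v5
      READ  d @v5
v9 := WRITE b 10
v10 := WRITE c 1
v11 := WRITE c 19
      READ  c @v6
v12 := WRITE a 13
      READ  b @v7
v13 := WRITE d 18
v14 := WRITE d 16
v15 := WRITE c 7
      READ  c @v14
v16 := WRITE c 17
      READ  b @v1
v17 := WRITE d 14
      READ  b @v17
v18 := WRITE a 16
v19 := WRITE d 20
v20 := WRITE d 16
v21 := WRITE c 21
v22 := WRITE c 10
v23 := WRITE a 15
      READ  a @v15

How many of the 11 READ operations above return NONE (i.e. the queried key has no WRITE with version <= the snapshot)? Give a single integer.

v1: WRITE a=21  (a history now [(1, 21)])
READ c @v1: history=[] -> no version <= 1 -> NONE
v2: WRITE b=11  (b history now [(2, 11)])
v3: WRITE b=19  (b history now [(2, 11), (3, 19)])
v4: WRITE b=22  (b history now [(2, 11), (3, 19), (4, 22)])
v5: WRITE d=8  (d history now [(5, 8)])
READ d @v4: history=[(5, 8)] -> no version <= 4 -> NONE
v6: WRITE b=10  (b history now [(2, 11), (3, 19), (4, 22), (6, 10)])
v7: WRITE b=1  (b history now [(2, 11), (3, 19), (4, 22), (6, 10), (7, 1)])
READ b @v3: history=[(2, 11), (3, 19), (4, 22), (6, 10), (7, 1)] -> pick v3 -> 19
v8: WRITE b=10  (b history now [(2, 11), (3, 19), (4, 22), (6, 10), (7, 1), (8, 10)])
READ a @v5: history=[(1, 21)] -> pick v1 -> 21
READ d @v5: history=[(5, 8)] -> pick v5 -> 8
v9: WRITE b=10  (b history now [(2, 11), (3, 19), (4, 22), (6, 10), (7, 1), (8, 10), (9, 10)])
v10: WRITE c=1  (c history now [(10, 1)])
v11: WRITE c=19  (c history now [(10, 1), (11, 19)])
READ c @v6: history=[(10, 1), (11, 19)] -> no version <= 6 -> NONE
v12: WRITE a=13  (a history now [(1, 21), (12, 13)])
READ b @v7: history=[(2, 11), (3, 19), (4, 22), (6, 10), (7, 1), (8, 10), (9, 10)] -> pick v7 -> 1
v13: WRITE d=18  (d history now [(5, 8), (13, 18)])
v14: WRITE d=16  (d history now [(5, 8), (13, 18), (14, 16)])
v15: WRITE c=7  (c history now [(10, 1), (11, 19), (15, 7)])
READ c @v14: history=[(10, 1), (11, 19), (15, 7)] -> pick v11 -> 19
v16: WRITE c=17  (c history now [(10, 1), (11, 19), (15, 7), (16, 17)])
READ b @v1: history=[(2, 11), (3, 19), (4, 22), (6, 10), (7, 1), (8, 10), (9, 10)] -> no version <= 1 -> NONE
v17: WRITE d=14  (d history now [(5, 8), (13, 18), (14, 16), (17, 14)])
READ b @v17: history=[(2, 11), (3, 19), (4, 22), (6, 10), (7, 1), (8, 10), (9, 10)] -> pick v9 -> 10
v18: WRITE a=16  (a history now [(1, 21), (12, 13), (18, 16)])
v19: WRITE d=20  (d history now [(5, 8), (13, 18), (14, 16), (17, 14), (19, 20)])
v20: WRITE d=16  (d history now [(5, 8), (13, 18), (14, 16), (17, 14), (19, 20), (20, 16)])
v21: WRITE c=21  (c history now [(10, 1), (11, 19), (15, 7), (16, 17), (21, 21)])
v22: WRITE c=10  (c history now [(10, 1), (11, 19), (15, 7), (16, 17), (21, 21), (22, 10)])
v23: WRITE a=15  (a history now [(1, 21), (12, 13), (18, 16), (23, 15)])
READ a @v15: history=[(1, 21), (12, 13), (18, 16), (23, 15)] -> pick v12 -> 13
Read results in order: ['NONE', 'NONE', '19', '21', '8', 'NONE', '1', '19', 'NONE', '10', '13']
NONE count = 4

Answer: 4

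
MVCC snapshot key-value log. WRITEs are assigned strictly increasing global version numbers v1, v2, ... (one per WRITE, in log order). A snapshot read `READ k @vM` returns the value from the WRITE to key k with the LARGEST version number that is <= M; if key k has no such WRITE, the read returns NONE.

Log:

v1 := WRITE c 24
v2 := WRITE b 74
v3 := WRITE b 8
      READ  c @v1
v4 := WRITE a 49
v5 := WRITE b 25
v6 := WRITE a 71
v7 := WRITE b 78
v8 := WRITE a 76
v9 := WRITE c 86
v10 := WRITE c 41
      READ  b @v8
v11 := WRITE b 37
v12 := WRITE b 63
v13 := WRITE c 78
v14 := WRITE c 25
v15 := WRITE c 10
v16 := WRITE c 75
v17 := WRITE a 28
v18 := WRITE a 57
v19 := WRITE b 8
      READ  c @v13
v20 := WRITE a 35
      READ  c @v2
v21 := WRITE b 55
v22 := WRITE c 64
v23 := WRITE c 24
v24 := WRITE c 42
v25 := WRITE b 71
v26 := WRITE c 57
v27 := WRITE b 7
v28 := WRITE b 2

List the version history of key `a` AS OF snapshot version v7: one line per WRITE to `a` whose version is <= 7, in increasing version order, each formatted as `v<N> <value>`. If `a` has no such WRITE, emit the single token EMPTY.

Scan writes for key=a with version <= 7:
  v1 WRITE c 24 -> skip
  v2 WRITE b 74 -> skip
  v3 WRITE b 8 -> skip
  v4 WRITE a 49 -> keep
  v5 WRITE b 25 -> skip
  v6 WRITE a 71 -> keep
  v7 WRITE b 78 -> skip
  v8 WRITE a 76 -> drop (> snap)
  v9 WRITE c 86 -> skip
  v10 WRITE c 41 -> skip
  v11 WRITE b 37 -> skip
  v12 WRITE b 63 -> skip
  v13 WRITE c 78 -> skip
  v14 WRITE c 25 -> skip
  v15 WRITE c 10 -> skip
  v16 WRITE c 75 -> skip
  v17 WRITE a 28 -> drop (> snap)
  v18 WRITE a 57 -> drop (> snap)
  v19 WRITE b 8 -> skip
  v20 WRITE a 35 -> drop (> snap)
  v21 WRITE b 55 -> skip
  v22 WRITE c 64 -> skip
  v23 WRITE c 24 -> skip
  v24 WRITE c 42 -> skip
  v25 WRITE b 71 -> skip
  v26 WRITE c 57 -> skip
  v27 WRITE b 7 -> skip
  v28 WRITE b 2 -> skip
Collected: [(4, 49), (6, 71)]

Answer: v4 49
v6 71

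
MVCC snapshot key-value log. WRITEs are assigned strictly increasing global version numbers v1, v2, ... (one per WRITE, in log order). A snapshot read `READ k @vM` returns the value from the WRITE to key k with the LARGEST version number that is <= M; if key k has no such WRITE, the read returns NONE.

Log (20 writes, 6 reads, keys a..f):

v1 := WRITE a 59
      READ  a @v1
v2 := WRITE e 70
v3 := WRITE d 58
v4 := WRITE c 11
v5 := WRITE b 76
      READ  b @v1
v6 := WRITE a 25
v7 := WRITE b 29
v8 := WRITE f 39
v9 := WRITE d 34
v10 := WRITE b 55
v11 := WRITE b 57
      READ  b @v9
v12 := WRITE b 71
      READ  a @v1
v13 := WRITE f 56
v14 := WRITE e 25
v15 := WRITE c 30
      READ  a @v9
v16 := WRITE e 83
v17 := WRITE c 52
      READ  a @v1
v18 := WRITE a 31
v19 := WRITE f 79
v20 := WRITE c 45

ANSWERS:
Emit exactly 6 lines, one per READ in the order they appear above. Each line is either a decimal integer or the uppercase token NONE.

Answer: 59
NONE
29
59
25
59

Derivation:
v1: WRITE a=59  (a history now [(1, 59)])
READ a @v1: history=[(1, 59)] -> pick v1 -> 59
v2: WRITE e=70  (e history now [(2, 70)])
v3: WRITE d=58  (d history now [(3, 58)])
v4: WRITE c=11  (c history now [(4, 11)])
v5: WRITE b=76  (b history now [(5, 76)])
READ b @v1: history=[(5, 76)] -> no version <= 1 -> NONE
v6: WRITE a=25  (a history now [(1, 59), (6, 25)])
v7: WRITE b=29  (b history now [(5, 76), (7, 29)])
v8: WRITE f=39  (f history now [(8, 39)])
v9: WRITE d=34  (d history now [(3, 58), (9, 34)])
v10: WRITE b=55  (b history now [(5, 76), (7, 29), (10, 55)])
v11: WRITE b=57  (b history now [(5, 76), (7, 29), (10, 55), (11, 57)])
READ b @v9: history=[(5, 76), (7, 29), (10, 55), (11, 57)] -> pick v7 -> 29
v12: WRITE b=71  (b history now [(5, 76), (7, 29), (10, 55), (11, 57), (12, 71)])
READ a @v1: history=[(1, 59), (6, 25)] -> pick v1 -> 59
v13: WRITE f=56  (f history now [(8, 39), (13, 56)])
v14: WRITE e=25  (e history now [(2, 70), (14, 25)])
v15: WRITE c=30  (c history now [(4, 11), (15, 30)])
READ a @v9: history=[(1, 59), (6, 25)] -> pick v6 -> 25
v16: WRITE e=83  (e history now [(2, 70), (14, 25), (16, 83)])
v17: WRITE c=52  (c history now [(4, 11), (15, 30), (17, 52)])
READ a @v1: history=[(1, 59), (6, 25)] -> pick v1 -> 59
v18: WRITE a=31  (a history now [(1, 59), (6, 25), (18, 31)])
v19: WRITE f=79  (f history now [(8, 39), (13, 56), (19, 79)])
v20: WRITE c=45  (c history now [(4, 11), (15, 30), (17, 52), (20, 45)])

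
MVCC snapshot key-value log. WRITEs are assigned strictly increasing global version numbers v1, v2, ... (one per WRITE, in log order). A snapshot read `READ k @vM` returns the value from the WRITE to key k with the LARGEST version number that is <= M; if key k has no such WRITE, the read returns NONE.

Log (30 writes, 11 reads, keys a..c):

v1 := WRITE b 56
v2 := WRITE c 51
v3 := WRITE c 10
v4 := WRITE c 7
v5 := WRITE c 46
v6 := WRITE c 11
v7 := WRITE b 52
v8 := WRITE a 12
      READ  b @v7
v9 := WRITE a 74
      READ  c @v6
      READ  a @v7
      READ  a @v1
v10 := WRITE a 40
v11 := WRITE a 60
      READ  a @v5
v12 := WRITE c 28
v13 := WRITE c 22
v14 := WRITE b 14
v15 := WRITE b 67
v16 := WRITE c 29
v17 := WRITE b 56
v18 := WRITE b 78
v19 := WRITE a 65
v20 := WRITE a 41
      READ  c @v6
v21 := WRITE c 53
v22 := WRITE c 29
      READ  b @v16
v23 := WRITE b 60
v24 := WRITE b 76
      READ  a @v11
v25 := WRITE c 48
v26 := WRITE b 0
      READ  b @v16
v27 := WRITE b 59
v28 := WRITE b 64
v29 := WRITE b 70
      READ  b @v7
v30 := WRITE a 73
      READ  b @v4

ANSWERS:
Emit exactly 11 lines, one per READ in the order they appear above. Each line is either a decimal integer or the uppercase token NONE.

v1: WRITE b=56  (b history now [(1, 56)])
v2: WRITE c=51  (c history now [(2, 51)])
v3: WRITE c=10  (c history now [(2, 51), (3, 10)])
v4: WRITE c=7  (c history now [(2, 51), (3, 10), (4, 7)])
v5: WRITE c=46  (c history now [(2, 51), (3, 10), (4, 7), (5, 46)])
v6: WRITE c=11  (c history now [(2, 51), (3, 10), (4, 7), (5, 46), (6, 11)])
v7: WRITE b=52  (b history now [(1, 56), (7, 52)])
v8: WRITE a=12  (a history now [(8, 12)])
READ b @v7: history=[(1, 56), (7, 52)] -> pick v7 -> 52
v9: WRITE a=74  (a history now [(8, 12), (9, 74)])
READ c @v6: history=[(2, 51), (3, 10), (4, 7), (5, 46), (6, 11)] -> pick v6 -> 11
READ a @v7: history=[(8, 12), (9, 74)] -> no version <= 7 -> NONE
READ a @v1: history=[(8, 12), (9, 74)] -> no version <= 1 -> NONE
v10: WRITE a=40  (a history now [(8, 12), (9, 74), (10, 40)])
v11: WRITE a=60  (a history now [(8, 12), (9, 74), (10, 40), (11, 60)])
READ a @v5: history=[(8, 12), (9, 74), (10, 40), (11, 60)] -> no version <= 5 -> NONE
v12: WRITE c=28  (c history now [(2, 51), (3, 10), (4, 7), (5, 46), (6, 11), (12, 28)])
v13: WRITE c=22  (c history now [(2, 51), (3, 10), (4, 7), (5, 46), (6, 11), (12, 28), (13, 22)])
v14: WRITE b=14  (b history now [(1, 56), (7, 52), (14, 14)])
v15: WRITE b=67  (b history now [(1, 56), (7, 52), (14, 14), (15, 67)])
v16: WRITE c=29  (c history now [(2, 51), (3, 10), (4, 7), (5, 46), (6, 11), (12, 28), (13, 22), (16, 29)])
v17: WRITE b=56  (b history now [(1, 56), (7, 52), (14, 14), (15, 67), (17, 56)])
v18: WRITE b=78  (b history now [(1, 56), (7, 52), (14, 14), (15, 67), (17, 56), (18, 78)])
v19: WRITE a=65  (a history now [(8, 12), (9, 74), (10, 40), (11, 60), (19, 65)])
v20: WRITE a=41  (a history now [(8, 12), (9, 74), (10, 40), (11, 60), (19, 65), (20, 41)])
READ c @v6: history=[(2, 51), (3, 10), (4, 7), (5, 46), (6, 11), (12, 28), (13, 22), (16, 29)] -> pick v6 -> 11
v21: WRITE c=53  (c history now [(2, 51), (3, 10), (4, 7), (5, 46), (6, 11), (12, 28), (13, 22), (16, 29), (21, 53)])
v22: WRITE c=29  (c history now [(2, 51), (3, 10), (4, 7), (5, 46), (6, 11), (12, 28), (13, 22), (16, 29), (21, 53), (22, 29)])
READ b @v16: history=[(1, 56), (7, 52), (14, 14), (15, 67), (17, 56), (18, 78)] -> pick v15 -> 67
v23: WRITE b=60  (b history now [(1, 56), (7, 52), (14, 14), (15, 67), (17, 56), (18, 78), (23, 60)])
v24: WRITE b=76  (b history now [(1, 56), (7, 52), (14, 14), (15, 67), (17, 56), (18, 78), (23, 60), (24, 76)])
READ a @v11: history=[(8, 12), (9, 74), (10, 40), (11, 60), (19, 65), (20, 41)] -> pick v11 -> 60
v25: WRITE c=48  (c history now [(2, 51), (3, 10), (4, 7), (5, 46), (6, 11), (12, 28), (13, 22), (16, 29), (21, 53), (22, 29), (25, 48)])
v26: WRITE b=0  (b history now [(1, 56), (7, 52), (14, 14), (15, 67), (17, 56), (18, 78), (23, 60), (24, 76), (26, 0)])
READ b @v16: history=[(1, 56), (7, 52), (14, 14), (15, 67), (17, 56), (18, 78), (23, 60), (24, 76), (26, 0)] -> pick v15 -> 67
v27: WRITE b=59  (b history now [(1, 56), (7, 52), (14, 14), (15, 67), (17, 56), (18, 78), (23, 60), (24, 76), (26, 0), (27, 59)])
v28: WRITE b=64  (b history now [(1, 56), (7, 52), (14, 14), (15, 67), (17, 56), (18, 78), (23, 60), (24, 76), (26, 0), (27, 59), (28, 64)])
v29: WRITE b=70  (b history now [(1, 56), (7, 52), (14, 14), (15, 67), (17, 56), (18, 78), (23, 60), (24, 76), (26, 0), (27, 59), (28, 64), (29, 70)])
READ b @v7: history=[(1, 56), (7, 52), (14, 14), (15, 67), (17, 56), (18, 78), (23, 60), (24, 76), (26, 0), (27, 59), (28, 64), (29, 70)] -> pick v7 -> 52
v30: WRITE a=73  (a history now [(8, 12), (9, 74), (10, 40), (11, 60), (19, 65), (20, 41), (30, 73)])
READ b @v4: history=[(1, 56), (7, 52), (14, 14), (15, 67), (17, 56), (18, 78), (23, 60), (24, 76), (26, 0), (27, 59), (28, 64), (29, 70)] -> pick v1 -> 56

Answer: 52
11
NONE
NONE
NONE
11
67
60
67
52
56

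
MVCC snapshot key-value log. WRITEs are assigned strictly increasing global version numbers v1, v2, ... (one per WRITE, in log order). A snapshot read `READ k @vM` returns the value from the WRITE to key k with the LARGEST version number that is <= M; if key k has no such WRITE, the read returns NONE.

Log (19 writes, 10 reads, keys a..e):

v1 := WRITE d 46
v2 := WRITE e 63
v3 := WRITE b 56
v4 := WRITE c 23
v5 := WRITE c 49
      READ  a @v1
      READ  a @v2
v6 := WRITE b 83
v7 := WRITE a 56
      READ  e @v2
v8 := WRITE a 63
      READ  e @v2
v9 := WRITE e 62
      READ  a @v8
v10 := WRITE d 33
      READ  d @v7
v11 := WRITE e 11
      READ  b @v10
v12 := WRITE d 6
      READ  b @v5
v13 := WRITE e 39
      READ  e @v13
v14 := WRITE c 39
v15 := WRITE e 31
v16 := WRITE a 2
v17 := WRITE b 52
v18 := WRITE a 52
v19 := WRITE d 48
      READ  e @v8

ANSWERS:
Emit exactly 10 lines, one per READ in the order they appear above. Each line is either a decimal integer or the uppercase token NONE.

Answer: NONE
NONE
63
63
63
46
83
56
39
63

Derivation:
v1: WRITE d=46  (d history now [(1, 46)])
v2: WRITE e=63  (e history now [(2, 63)])
v3: WRITE b=56  (b history now [(3, 56)])
v4: WRITE c=23  (c history now [(4, 23)])
v5: WRITE c=49  (c history now [(4, 23), (5, 49)])
READ a @v1: history=[] -> no version <= 1 -> NONE
READ a @v2: history=[] -> no version <= 2 -> NONE
v6: WRITE b=83  (b history now [(3, 56), (6, 83)])
v7: WRITE a=56  (a history now [(7, 56)])
READ e @v2: history=[(2, 63)] -> pick v2 -> 63
v8: WRITE a=63  (a history now [(7, 56), (8, 63)])
READ e @v2: history=[(2, 63)] -> pick v2 -> 63
v9: WRITE e=62  (e history now [(2, 63), (9, 62)])
READ a @v8: history=[(7, 56), (8, 63)] -> pick v8 -> 63
v10: WRITE d=33  (d history now [(1, 46), (10, 33)])
READ d @v7: history=[(1, 46), (10, 33)] -> pick v1 -> 46
v11: WRITE e=11  (e history now [(2, 63), (9, 62), (11, 11)])
READ b @v10: history=[(3, 56), (6, 83)] -> pick v6 -> 83
v12: WRITE d=6  (d history now [(1, 46), (10, 33), (12, 6)])
READ b @v5: history=[(3, 56), (6, 83)] -> pick v3 -> 56
v13: WRITE e=39  (e history now [(2, 63), (9, 62), (11, 11), (13, 39)])
READ e @v13: history=[(2, 63), (9, 62), (11, 11), (13, 39)] -> pick v13 -> 39
v14: WRITE c=39  (c history now [(4, 23), (5, 49), (14, 39)])
v15: WRITE e=31  (e history now [(2, 63), (9, 62), (11, 11), (13, 39), (15, 31)])
v16: WRITE a=2  (a history now [(7, 56), (8, 63), (16, 2)])
v17: WRITE b=52  (b history now [(3, 56), (6, 83), (17, 52)])
v18: WRITE a=52  (a history now [(7, 56), (8, 63), (16, 2), (18, 52)])
v19: WRITE d=48  (d history now [(1, 46), (10, 33), (12, 6), (19, 48)])
READ e @v8: history=[(2, 63), (9, 62), (11, 11), (13, 39), (15, 31)] -> pick v2 -> 63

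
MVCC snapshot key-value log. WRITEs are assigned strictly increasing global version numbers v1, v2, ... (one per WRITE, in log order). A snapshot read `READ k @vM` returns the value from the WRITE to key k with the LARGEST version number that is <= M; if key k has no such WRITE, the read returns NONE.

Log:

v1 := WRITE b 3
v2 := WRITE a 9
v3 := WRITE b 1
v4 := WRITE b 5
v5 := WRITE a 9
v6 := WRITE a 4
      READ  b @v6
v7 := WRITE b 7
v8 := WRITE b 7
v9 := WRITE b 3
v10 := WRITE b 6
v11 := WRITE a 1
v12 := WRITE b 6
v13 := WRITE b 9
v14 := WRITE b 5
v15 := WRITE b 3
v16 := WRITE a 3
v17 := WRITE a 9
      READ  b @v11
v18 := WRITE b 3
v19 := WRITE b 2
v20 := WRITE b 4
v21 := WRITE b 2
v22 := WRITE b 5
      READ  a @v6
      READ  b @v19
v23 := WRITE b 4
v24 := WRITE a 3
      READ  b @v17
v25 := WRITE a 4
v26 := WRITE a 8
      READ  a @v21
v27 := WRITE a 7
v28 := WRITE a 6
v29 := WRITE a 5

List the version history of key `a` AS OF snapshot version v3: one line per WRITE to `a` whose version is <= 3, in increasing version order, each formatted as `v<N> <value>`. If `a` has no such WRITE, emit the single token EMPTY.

Scan writes for key=a with version <= 3:
  v1 WRITE b 3 -> skip
  v2 WRITE a 9 -> keep
  v3 WRITE b 1 -> skip
  v4 WRITE b 5 -> skip
  v5 WRITE a 9 -> drop (> snap)
  v6 WRITE a 4 -> drop (> snap)
  v7 WRITE b 7 -> skip
  v8 WRITE b 7 -> skip
  v9 WRITE b 3 -> skip
  v10 WRITE b 6 -> skip
  v11 WRITE a 1 -> drop (> snap)
  v12 WRITE b 6 -> skip
  v13 WRITE b 9 -> skip
  v14 WRITE b 5 -> skip
  v15 WRITE b 3 -> skip
  v16 WRITE a 3 -> drop (> snap)
  v17 WRITE a 9 -> drop (> snap)
  v18 WRITE b 3 -> skip
  v19 WRITE b 2 -> skip
  v20 WRITE b 4 -> skip
  v21 WRITE b 2 -> skip
  v22 WRITE b 5 -> skip
  v23 WRITE b 4 -> skip
  v24 WRITE a 3 -> drop (> snap)
  v25 WRITE a 4 -> drop (> snap)
  v26 WRITE a 8 -> drop (> snap)
  v27 WRITE a 7 -> drop (> snap)
  v28 WRITE a 6 -> drop (> snap)
  v29 WRITE a 5 -> drop (> snap)
Collected: [(2, 9)]

Answer: v2 9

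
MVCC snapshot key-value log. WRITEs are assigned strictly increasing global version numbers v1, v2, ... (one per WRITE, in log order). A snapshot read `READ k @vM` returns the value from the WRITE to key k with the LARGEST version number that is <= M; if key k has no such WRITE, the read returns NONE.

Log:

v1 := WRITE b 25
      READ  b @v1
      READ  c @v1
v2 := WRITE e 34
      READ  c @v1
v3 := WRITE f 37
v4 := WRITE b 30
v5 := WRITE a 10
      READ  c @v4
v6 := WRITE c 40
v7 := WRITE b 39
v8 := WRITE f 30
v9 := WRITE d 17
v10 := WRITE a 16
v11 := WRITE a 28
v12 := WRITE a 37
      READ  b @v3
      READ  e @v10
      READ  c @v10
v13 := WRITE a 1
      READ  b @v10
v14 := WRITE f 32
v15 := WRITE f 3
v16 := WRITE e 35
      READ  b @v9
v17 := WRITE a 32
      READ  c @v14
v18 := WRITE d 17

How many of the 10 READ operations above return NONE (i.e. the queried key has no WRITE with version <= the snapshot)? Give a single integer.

Answer: 3

Derivation:
v1: WRITE b=25  (b history now [(1, 25)])
READ b @v1: history=[(1, 25)] -> pick v1 -> 25
READ c @v1: history=[] -> no version <= 1 -> NONE
v2: WRITE e=34  (e history now [(2, 34)])
READ c @v1: history=[] -> no version <= 1 -> NONE
v3: WRITE f=37  (f history now [(3, 37)])
v4: WRITE b=30  (b history now [(1, 25), (4, 30)])
v5: WRITE a=10  (a history now [(5, 10)])
READ c @v4: history=[] -> no version <= 4 -> NONE
v6: WRITE c=40  (c history now [(6, 40)])
v7: WRITE b=39  (b history now [(1, 25), (4, 30), (7, 39)])
v8: WRITE f=30  (f history now [(3, 37), (8, 30)])
v9: WRITE d=17  (d history now [(9, 17)])
v10: WRITE a=16  (a history now [(5, 10), (10, 16)])
v11: WRITE a=28  (a history now [(5, 10), (10, 16), (11, 28)])
v12: WRITE a=37  (a history now [(5, 10), (10, 16), (11, 28), (12, 37)])
READ b @v3: history=[(1, 25), (4, 30), (7, 39)] -> pick v1 -> 25
READ e @v10: history=[(2, 34)] -> pick v2 -> 34
READ c @v10: history=[(6, 40)] -> pick v6 -> 40
v13: WRITE a=1  (a history now [(5, 10), (10, 16), (11, 28), (12, 37), (13, 1)])
READ b @v10: history=[(1, 25), (4, 30), (7, 39)] -> pick v7 -> 39
v14: WRITE f=32  (f history now [(3, 37), (8, 30), (14, 32)])
v15: WRITE f=3  (f history now [(3, 37), (8, 30), (14, 32), (15, 3)])
v16: WRITE e=35  (e history now [(2, 34), (16, 35)])
READ b @v9: history=[(1, 25), (4, 30), (7, 39)] -> pick v7 -> 39
v17: WRITE a=32  (a history now [(5, 10), (10, 16), (11, 28), (12, 37), (13, 1), (17, 32)])
READ c @v14: history=[(6, 40)] -> pick v6 -> 40
v18: WRITE d=17  (d history now [(9, 17), (18, 17)])
Read results in order: ['25', 'NONE', 'NONE', 'NONE', '25', '34', '40', '39', '39', '40']
NONE count = 3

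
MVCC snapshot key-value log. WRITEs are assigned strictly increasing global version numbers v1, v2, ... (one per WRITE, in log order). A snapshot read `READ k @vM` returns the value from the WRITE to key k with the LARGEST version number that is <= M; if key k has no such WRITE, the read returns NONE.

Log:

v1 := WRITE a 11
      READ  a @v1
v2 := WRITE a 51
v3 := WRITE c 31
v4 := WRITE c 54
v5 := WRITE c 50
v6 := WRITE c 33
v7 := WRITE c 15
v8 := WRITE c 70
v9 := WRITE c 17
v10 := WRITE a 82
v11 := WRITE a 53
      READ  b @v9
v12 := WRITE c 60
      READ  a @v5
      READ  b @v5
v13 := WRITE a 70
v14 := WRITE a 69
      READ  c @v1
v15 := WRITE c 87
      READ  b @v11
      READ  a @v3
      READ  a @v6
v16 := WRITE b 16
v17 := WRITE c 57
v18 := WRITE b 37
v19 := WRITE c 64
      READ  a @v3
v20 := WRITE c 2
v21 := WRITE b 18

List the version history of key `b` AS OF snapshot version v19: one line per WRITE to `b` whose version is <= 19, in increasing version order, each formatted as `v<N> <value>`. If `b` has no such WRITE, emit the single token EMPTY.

Answer: v16 16
v18 37

Derivation:
Scan writes for key=b with version <= 19:
  v1 WRITE a 11 -> skip
  v2 WRITE a 51 -> skip
  v3 WRITE c 31 -> skip
  v4 WRITE c 54 -> skip
  v5 WRITE c 50 -> skip
  v6 WRITE c 33 -> skip
  v7 WRITE c 15 -> skip
  v8 WRITE c 70 -> skip
  v9 WRITE c 17 -> skip
  v10 WRITE a 82 -> skip
  v11 WRITE a 53 -> skip
  v12 WRITE c 60 -> skip
  v13 WRITE a 70 -> skip
  v14 WRITE a 69 -> skip
  v15 WRITE c 87 -> skip
  v16 WRITE b 16 -> keep
  v17 WRITE c 57 -> skip
  v18 WRITE b 37 -> keep
  v19 WRITE c 64 -> skip
  v20 WRITE c 2 -> skip
  v21 WRITE b 18 -> drop (> snap)
Collected: [(16, 16), (18, 37)]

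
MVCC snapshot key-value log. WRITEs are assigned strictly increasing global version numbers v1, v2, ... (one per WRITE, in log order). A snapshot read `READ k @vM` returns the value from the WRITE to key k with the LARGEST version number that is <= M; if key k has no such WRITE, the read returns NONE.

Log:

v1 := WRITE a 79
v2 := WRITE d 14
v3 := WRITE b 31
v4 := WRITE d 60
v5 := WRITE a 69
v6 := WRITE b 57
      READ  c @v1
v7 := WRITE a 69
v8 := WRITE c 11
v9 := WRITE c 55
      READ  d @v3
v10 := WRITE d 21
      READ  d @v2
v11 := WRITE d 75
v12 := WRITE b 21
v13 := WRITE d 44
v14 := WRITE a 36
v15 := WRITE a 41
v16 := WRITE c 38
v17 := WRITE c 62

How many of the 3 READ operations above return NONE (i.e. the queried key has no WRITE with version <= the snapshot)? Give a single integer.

Answer: 1

Derivation:
v1: WRITE a=79  (a history now [(1, 79)])
v2: WRITE d=14  (d history now [(2, 14)])
v3: WRITE b=31  (b history now [(3, 31)])
v4: WRITE d=60  (d history now [(2, 14), (4, 60)])
v5: WRITE a=69  (a history now [(1, 79), (5, 69)])
v6: WRITE b=57  (b history now [(3, 31), (6, 57)])
READ c @v1: history=[] -> no version <= 1 -> NONE
v7: WRITE a=69  (a history now [(1, 79), (5, 69), (7, 69)])
v8: WRITE c=11  (c history now [(8, 11)])
v9: WRITE c=55  (c history now [(8, 11), (9, 55)])
READ d @v3: history=[(2, 14), (4, 60)] -> pick v2 -> 14
v10: WRITE d=21  (d history now [(2, 14), (4, 60), (10, 21)])
READ d @v2: history=[(2, 14), (4, 60), (10, 21)] -> pick v2 -> 14
v11: WRITE d=75  (d history now [(2, 14), (4, 60), (10, 21), (11, 75)])
v12: WRITE b=21  (b history now [(3, 31), (6, 57), (12, 21)])
v13: WRITE d=44  (d history now [(2, 14), (4, 60), (10, 21), (11, 75), (13, 44)])
v14: WRITE a=36  (a history now [(1, 79), (5, 69), (7, 69), (14, 36)])
v15: WRITE a=41  (a history now [(1, 79), (5, 69), (7, 69), (14, 36), (15, 41)])
v16: WRITE c=38  (c history now [(8, 11), (9, 55), (16, 38)])
v17: WRITE c=62  (c history now [(8, 11), (9, 55), (16, 38), (17, 62)])
Read results in order: ['NONE', '14', '14']
NONE count = 1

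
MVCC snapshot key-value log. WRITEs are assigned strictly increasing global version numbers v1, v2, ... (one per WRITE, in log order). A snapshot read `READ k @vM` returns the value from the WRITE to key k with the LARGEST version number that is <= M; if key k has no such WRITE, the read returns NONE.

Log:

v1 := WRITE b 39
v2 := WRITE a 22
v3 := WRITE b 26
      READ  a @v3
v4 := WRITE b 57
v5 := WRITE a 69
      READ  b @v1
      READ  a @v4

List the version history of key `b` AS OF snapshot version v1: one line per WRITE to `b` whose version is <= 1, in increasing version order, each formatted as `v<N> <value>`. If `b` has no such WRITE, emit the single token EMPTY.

Scan writes for key=b with version <= 1:
  v1 WRITE b 39 -> keep
  v2 WRITE a 22 -> skip
  v3 WRITE b 26 -> drop (> snap)
  v4 WRITE b 57 -> drop (> snap)
  v5 WRITE a 69 -> skip
Collected: [(1, 39)]

Answer: v1 39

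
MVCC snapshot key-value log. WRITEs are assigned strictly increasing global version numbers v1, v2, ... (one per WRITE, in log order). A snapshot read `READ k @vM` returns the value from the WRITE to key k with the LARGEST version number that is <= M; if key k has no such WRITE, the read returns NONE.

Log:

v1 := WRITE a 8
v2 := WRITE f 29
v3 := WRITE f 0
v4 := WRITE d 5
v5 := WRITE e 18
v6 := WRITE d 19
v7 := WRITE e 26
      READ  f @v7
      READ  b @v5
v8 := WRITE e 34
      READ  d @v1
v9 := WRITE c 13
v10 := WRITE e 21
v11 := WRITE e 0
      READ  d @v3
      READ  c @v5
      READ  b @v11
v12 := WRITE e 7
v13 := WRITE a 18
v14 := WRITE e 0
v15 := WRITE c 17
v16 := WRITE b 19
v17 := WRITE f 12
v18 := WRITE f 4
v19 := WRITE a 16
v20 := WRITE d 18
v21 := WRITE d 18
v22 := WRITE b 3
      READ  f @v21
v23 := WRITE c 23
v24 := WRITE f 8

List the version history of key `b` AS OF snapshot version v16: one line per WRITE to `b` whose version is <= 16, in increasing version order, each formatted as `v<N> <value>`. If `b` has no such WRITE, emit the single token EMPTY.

Answer: v16 19

Derivation:
Scan writes for key=b with version <= 16:
  v1 WRITE a 8 -> skip
  v2 WRITE f 29 -> skip
  v3 WRITE f 0 -> skip
  v4 WRITE d 5 -> skip
  v5 WRITE e 18 -> skip
  v6 WRITE d 19 -> skip
  v7 WRITE e 26 -> skip
  v8 WRITE e 34 -> skip
  v9 WRITE c 13 -> skip
  v10 WRITE e 21 -> skip
  v11 WRITE e 0 -> skip
  v12 WRITE e 7 -> skip
  v13 WRITE a 18 -> skip
  v14 WRITE e 0 -> skip
  v15 WRITE c 17 -> skip
  v16 WRITE b 19 -> keep
  v17 WRITE f 12 -> skip
  v18 WRITE f 4 -> skip
  v19 WRITE a 16 -> skip
  v20 WRITE d 18 -> skip
  v21 WRITE d 18 -> skip
  v22 WRITE b 3 -> drop (> snap)
  v23 WRITE c 23 -> skip
  v24 WRITE f 8 -> skip
Collected: [(16, 19)]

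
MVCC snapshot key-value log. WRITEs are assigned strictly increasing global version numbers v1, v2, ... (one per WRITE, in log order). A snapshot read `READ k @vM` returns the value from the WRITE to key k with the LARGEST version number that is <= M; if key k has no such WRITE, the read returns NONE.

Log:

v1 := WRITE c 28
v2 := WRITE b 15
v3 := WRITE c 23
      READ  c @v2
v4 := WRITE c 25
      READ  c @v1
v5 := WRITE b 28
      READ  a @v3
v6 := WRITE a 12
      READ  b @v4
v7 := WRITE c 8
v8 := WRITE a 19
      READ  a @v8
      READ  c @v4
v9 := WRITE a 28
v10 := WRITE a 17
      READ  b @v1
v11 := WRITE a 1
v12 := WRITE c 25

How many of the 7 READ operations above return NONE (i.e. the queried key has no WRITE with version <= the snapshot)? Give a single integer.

Answer: 2

Derivation:
v1: WRITE c=28  (c history now [(1, 28)])
v2: WRITE b=15  (b history now [(2, 15)])
v3: WRITE c=23  (c history now [(1, 28), (3, 23)])
READ c @v2: history=[(1, 28), (3, 23)] -> pick v1 -> 28
v4: WRITE c=25  (c history now [(1, 28), (3, 23), (4, 25)])
READ c @v1: history=[(1, 28), (3, 23), (4, 25)] -> pick v1 -> 28
v5: WRITE b=28  (b history now [(2, 15), (5, 28)])
READ a @v3: history=[] -> no version <= 3 -> NONE
v6: WRITE a=12  (a history now [(6, 12)])
READ b @v4: history=[(2, 15), (5, 28)] -> pick v2 -> 15
v7: WRITE c=8  (c history now [(1, 28), (3, 23), (4, 25), (7, 8)])
v8: WRITE a=19  (a history now [(6, 12), (8, 19)])
READ a @v8: history=[(6, 12), (8, 19)] -> pick v8 -> 19
READ c @v4: history=[(1, 28), (3, 23), (4, 25), (7, 8)] -> pick v4 -> 25
v9: WRITE a=28  (a history now [(6, 12), (8, 19), (9, 28)])
v10: WRITE a=17  (a history now [(6, 12), (8, 19), (9, 28), (10, 17)])
READ b @v1: history=[(2, 15), (5, 28)] -> no version <= 1 -> NONE
v11: WRITE a=1  (a history now [(6, 12), (8, 19), (9, 28), (10, 17), (11, 1)])
v12: WRITE c=25  (c history now [(1, 28), (3, 23), (4, 25), (7, 8), (12, 25)])
Read results in order: ['28', '28', 'NONE', '15', '19', '25', 'NONE']
NONE count = 2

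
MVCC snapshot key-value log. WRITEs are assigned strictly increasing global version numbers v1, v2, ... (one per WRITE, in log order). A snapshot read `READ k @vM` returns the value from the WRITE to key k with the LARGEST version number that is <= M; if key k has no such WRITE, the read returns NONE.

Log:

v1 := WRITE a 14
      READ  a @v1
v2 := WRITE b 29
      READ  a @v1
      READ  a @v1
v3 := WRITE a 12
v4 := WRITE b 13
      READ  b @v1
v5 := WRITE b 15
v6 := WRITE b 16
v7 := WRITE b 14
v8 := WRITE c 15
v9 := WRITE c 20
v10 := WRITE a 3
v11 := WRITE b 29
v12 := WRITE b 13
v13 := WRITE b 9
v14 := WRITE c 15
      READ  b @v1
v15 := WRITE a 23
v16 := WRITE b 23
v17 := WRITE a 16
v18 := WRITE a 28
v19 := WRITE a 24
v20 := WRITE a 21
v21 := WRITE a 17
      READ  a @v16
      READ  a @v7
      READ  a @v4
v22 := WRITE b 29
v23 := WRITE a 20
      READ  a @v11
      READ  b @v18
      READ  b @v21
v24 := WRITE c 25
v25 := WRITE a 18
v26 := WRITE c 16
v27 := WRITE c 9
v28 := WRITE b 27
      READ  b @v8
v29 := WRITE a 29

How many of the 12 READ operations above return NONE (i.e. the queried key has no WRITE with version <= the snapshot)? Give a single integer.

Answer: 2

Derivation:
v1: WRITE a=14  (a history now [(1, 14)])
READ a @v1: history=[(1, 14)] -> pick v1 -> 14
v2: WRITE b=29  (b history now [(2, 29)])
READ a @v1: history=[(1, 14)] -> pick v1 -> 14
READ a @v1: history=[(1, 14)] -> pick v1 -> 14
v3: WRITE a=12  (a history now [(1, 14), (3, 12)])
v4: WRITE b=13  (b history now [(2, 29), (4, 13)])
READ b @v1: history=[(2, 29), (4, 13)] -> no version <= 1 -> NONE
v5: WRITE b=15  (b history now [(2, 29), (4, 13), (5, 15)])
v6: WRITE b=16  (b history now [(2, 29), (4, 13), (5, 15), (6, 16)])
v7: WRITE b=14  (b history now [(2, 29), (4, 13), (5, 15), (6, 16), (7, 14)])
v8: WRITE c=15  (c history now [(8, 15)])
v9: WRITE c=20  (c history now [(8, 15), (9, 20)])
v10: WRITE a=3  (a history now [(1, 14), (3, 12), (10, 3)])
v11: WRITE b=29  (b history now [(2, 29), (4, 13), (5, 15), (6, 16), (7, 14), (11, 29)])
v12: WRITE b=13  (b history now [(2, 29), (4, 13), (5, 15), (6, 16), (7, 14), (11, 29), (12, 13)])
v13: WRITE b=9  (b history now [(2, 29), (4, 13), (5, 15), (6, 16), (7, 14), (11, 29), (12, 13), (13, 9)])
v14: WRITE c=15  (c history now [(8, 15), (9, 20), (14, 15)])
READ b @v1: history=[(2, 29), (4, 13), (5, 15), (6, 16), (7, 14), (11, 29), (12, 13), (13, 9)] -> no version <= 1 -> NONE
v15: WRITE a=23  (a history now [(1, 14), (3, 12), (10, 3), (15, 23)])
v16: WRITE b=23  (b history now [(2, 29), (4, 13), (5, 15), (6, 16), (7, 14), (11, 29), (12, 13), (13, 9), (16, 23)])
v17: WRITE a=16  (a history now [(1, 14), (3, 12), (10, 3), (15, 23), (17, 16)])
v18: WRITE a=28  (a history now [(1, 14), (3, 12), (10, 3), (15, 23), (17, 16), (18, 28)])
v19: WRITE a=24  (a history now [(1, 14), (3, 12), (10, 3), (15, 23), (17, 16), (18, 28), (19, 24)])
v20: WRITE a=21  (a history now [(1, 14), (3, 12), (10, 3), (15, 23), (17, 16), (18, 28), (19, 24), (20, 21)])
v21: WRITE a=17  (a history now [(1, 14), (3, 12), (10, 3), (15, 23), (17, 16), (18, 28), (19, 24), (20, 21), (21, 17)])
READ a @v16: history=[(1, 14), (3, 12), (10, 3), (15, 23), (17, 16), (18, 28), (19, 24), (20, 21), (21, 17)] -> pick v15 -> 23
READ a @v7: history=[(1, 14), (3, 12), (10, 3), (15, 23), (17, 16), (18, 28), (19, 24), (20, 21), (21, 17)] -> pick v3 -> 12
READ a @v4: history=[(1, 14), (3, 12), (10, 3), (15, 23), (17, 16), (18, 28), (19, 24), (20, 21), (21, 17)] -> pick v3 -> 12
v22: WRITE b=29  (b history now [(2, 29), (4, 13), (5, 15), (6, 16), (7, 14), (11, 29), (12, 13), (13, 9), (16, 23), (22, 29)])
v23: WRITE a=20  (a history now [(1, 14), (3, 12), (10, 3), (15, 23), (17, 16), (18, 28), (19, 24), (20, 21), (21, 17), (23, 20)])
READ a @v11: history=[(1, 14), (3, 12), (10, 3), (15, 23), (17, 16), (18, 28), (19, 24), (20, 21), (21, 17), (23, 20)] -> pick v10 -> 3
READ b @v18: history=[(2, 29), (4, 13), (5, 15), (6, 16), (7, 14), (11, 29), (12, 13), (13, 9), (16, 23), (22, 29)] -> pick v16 -> 23
READ b @v21: history=[(2, 29), (4, 13), (5, 15), (6, 16), (7, 14), (11, 29), (12, 13), (13, 9), (16, 23), (22, 29)] -> pick v16 -> 23
v24: WRITE c=25  (c history now [(8, 15), (9, 20), (14, 15), (24, 25)])
v25: WRITE a=18  (a history now [(1, 14), (3, 12), (10, 3), (15, 23), (17, 16), (18, 28), (19, 24), (20, 21), (21, 17), (23, 20), (25, 18)])
v26: WRITE c=16  (c history now [(8, 15), (9, 20), (14, 15), (24, 25), (26, 16)])
v27: WRITE c=9  (c history now [(8, 15), (9, 20), (14, 15), (24, 25), (26, 16), (27, 9)])
v28: WRITE b=27  (b history now [(2, 29), (4, 13), (5, 15), (6, 16), (7, 14), (11, 29), (12, 13), (13, 9), (16, 23), (22, 29), (28, 27)])
READ b @v8: history=[(2, 29), (4, 13), (5, 15), (6, 16), (7, 14), (11, 29), (12, 13), (13, 9), (16, 23), (22, 29), (28, 27)] -> pick v7 -> 14
v29: WRITE a=29  (a history now [(1, 14), (3, 12), (10, 3), (15, 23), (17, 16), (18, 28), (19, 24), (20, 21), (21, 17), (23, 20), (25, 18), (29, 29)])
Read results in order: ['14', '14', '14', 'NONE', 'NONE', '23', '12', '12', '3', '23', '23', '14']
NONE count = 2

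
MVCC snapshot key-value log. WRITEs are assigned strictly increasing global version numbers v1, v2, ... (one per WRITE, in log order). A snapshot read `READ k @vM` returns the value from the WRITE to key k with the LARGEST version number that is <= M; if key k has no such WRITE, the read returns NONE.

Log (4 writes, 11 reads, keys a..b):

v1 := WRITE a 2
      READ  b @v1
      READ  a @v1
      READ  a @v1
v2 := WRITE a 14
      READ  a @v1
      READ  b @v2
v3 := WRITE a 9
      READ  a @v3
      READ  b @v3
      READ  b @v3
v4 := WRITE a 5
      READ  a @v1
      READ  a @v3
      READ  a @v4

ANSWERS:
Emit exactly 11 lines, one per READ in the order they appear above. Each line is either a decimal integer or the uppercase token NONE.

Answer: NONE
2
2
2
NONE
9
NONE
NONE
2
9
5

Derivation:
v1: WRITE a=2  (a history now [(1, 2)])
READ b @v1: history=[] -> no version <= 1 -> NONE
READ a @v1: history=[(1, 2)] -> pick v1 -> 2
READ a @v1: history=[(1, 2)] -> pick v1 -> 2
v2: WRITE a=14  (a history now [(1, 2), (2, 14)])
READ a @v1: history=[(1, 2), (2, 14)] -> pick v1 -> 2
READ b @v2: history=[] -> no version <= 2 -> NONE
v3: WRITE a=9  (a history now [(1, 2), (2, 14), (3, 9)])
READ a @v3: history=[(1, 2), (2, 14), (3, 9)] -> pick v3 -> 9
READ b @v3: history=[] -> no version <= 3 -> NONE
READ b @v3: history=[] -> no version <= 3 -> NONE
v4: WRITE a=5  (a history now [(1, 2), (2, 14), (3, 9), (4, 5)])
READ a @v1: history=[(1, 2), (2, 14), (3, 9), (4, 5)] -> pick v1 -> 2
READ a @v3: history=[(1, 2), (2, 14), (3, 9), (4, 5)] -> pick v3 -> 9
READ a @v4: history=[(1, 2), (2, 14), (3, 9), (4, 5)] -> pick v4 -> 5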